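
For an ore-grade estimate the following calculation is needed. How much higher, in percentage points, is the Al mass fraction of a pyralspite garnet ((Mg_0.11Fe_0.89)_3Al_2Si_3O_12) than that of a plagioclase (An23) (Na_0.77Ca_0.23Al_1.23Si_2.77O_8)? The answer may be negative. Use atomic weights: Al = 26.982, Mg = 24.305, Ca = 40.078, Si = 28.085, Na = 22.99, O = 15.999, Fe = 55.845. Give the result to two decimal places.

M((Mg_0.11Fe_0.89)_3Al_2Si_3O_12) = 487.334 g/mol, so wt% Al = 53.964/487.334 × 100 = 11.07%.
M(Na_0.77Ca_0.23Al_1.23Si_2.77O_8) = 265.896 g/mol, so wt% Al = 33.188/265.896 × 100 = 12.48%.
11.07 − 12.48 = -1.41 pp.

-1.41 percentage points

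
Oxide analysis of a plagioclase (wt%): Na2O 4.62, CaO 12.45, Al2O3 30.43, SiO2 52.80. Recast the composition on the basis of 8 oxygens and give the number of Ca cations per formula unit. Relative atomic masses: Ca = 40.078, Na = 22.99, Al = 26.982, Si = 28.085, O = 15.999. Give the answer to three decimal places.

0.602 Ca apfu

Na2O: 4.62/61.979 = 0.07454 mol → 0.14908 mol Na, 0.07454 mol O.
CaO: 12.45/56.077 = 0.22202 mol → 0.22202 mol Ca, 0.22202 mol O.
Al2O3: 30.43/101.961 = 0.29845 mol → 0.59690 mol Al, 0.89535 mol O.
SiO2: 52.80/60.083 = 0.87878 mol → 0.87878 mol Si, 1.75756 mol O.
Total oxygen = 2.94947 mol. Normalization factor = 8/2.94947 = 2.71235.
Ca per 8 O = 0.22202 × 2.71235 = 0.602.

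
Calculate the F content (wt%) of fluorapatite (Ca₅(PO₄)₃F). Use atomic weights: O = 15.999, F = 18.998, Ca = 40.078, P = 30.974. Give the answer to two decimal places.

3.77 wt%

M(Ca₅(PO₄)₃F) = 504.298 g/mol.
F contributes 1 × 18.998 = 18.998 g per mole.
18.998/504.298 = 0.0377 → 3.77%.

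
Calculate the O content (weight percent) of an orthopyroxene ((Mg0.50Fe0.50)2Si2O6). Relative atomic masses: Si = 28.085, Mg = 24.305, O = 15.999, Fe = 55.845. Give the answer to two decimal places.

41.32 weight percent

Formula mass = 1·24.305 + 1·55.845 + 2·28.085 + 6·15.999 = 232.314 g/mol, of which 95.994 g is O.
So O makes up 95.994/232.314 = 0.4132 of the mass, i.e. 41.32%.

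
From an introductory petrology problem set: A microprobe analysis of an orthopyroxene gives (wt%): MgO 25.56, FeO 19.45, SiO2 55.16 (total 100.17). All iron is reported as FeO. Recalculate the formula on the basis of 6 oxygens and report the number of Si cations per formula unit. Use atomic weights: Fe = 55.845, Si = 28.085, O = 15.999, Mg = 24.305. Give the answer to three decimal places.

2.010 Si apfu

25.56 wt% MgO ÷ 40.304 g/mol = 0.63418 mol, giving 0.63418 Mg and 0.63418 O.
19.45 wt% FeO ÷ 71.844 g/mol = 0.27073 mol, giving 0.27073 Fe and 0.27073 O.
55.16 wt% SiO2 ÷ 60.083 g/mol = 0.91806 mol, giving 0.91806 Si and 1.83612 O.
Oxygen sums to 2.74103; scaling by 6/2.74103 = 2.18896 puts the formula on 6 O.
Si: 0.91806 × 2.18896 = 2.010 atoms per formula unit.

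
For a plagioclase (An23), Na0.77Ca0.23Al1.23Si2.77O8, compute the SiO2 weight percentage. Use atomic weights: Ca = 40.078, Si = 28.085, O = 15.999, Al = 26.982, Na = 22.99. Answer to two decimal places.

Molar mass of Na0.77Ca0.23Al1.23Si2.77O8 = 0.77×22.99 + 0.23×40.078 + 1.23×26.982 + 2.77×28.085 + 8×15.999 = 265.896 g/mol.
Each formula unit contains 2.77 Si, equivalent to 2.77/1 = 2.7700 mol SiO2.
M(SiO2) = 1×28.085 + 2×15.999 = 60.083 g/mol.
Mass of SiO2 per formula unit = 2.7700 × 60.083 = 166.430 g.
SiO2 wt% = 166.430 / 265.896 × 100 = 62.59%.

62.59 wt%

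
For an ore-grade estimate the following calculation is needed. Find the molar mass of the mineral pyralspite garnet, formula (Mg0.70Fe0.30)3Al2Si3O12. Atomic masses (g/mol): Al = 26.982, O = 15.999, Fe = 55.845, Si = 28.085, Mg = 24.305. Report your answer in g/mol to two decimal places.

431.51 g/mol

M = 2.10×24.305 + 0.90×55.845 + 2×26.982 + 3×28.085 + 12×15.999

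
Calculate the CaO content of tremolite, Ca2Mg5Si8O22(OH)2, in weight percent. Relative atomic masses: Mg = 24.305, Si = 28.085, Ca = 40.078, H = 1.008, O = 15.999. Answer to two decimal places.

M(Ca2Mg5Si8O22(OH)2) = 812.353 g/mol; M(CaO) = 56.077 g/mol.
Moles CaO per formula unit = 2 Ca ÷ 1 = 2.0000.
CaO fraction = (2.0000 × 56.077) / 812.353 = 112.154/812.353 = 0.1381.

13.81 wt%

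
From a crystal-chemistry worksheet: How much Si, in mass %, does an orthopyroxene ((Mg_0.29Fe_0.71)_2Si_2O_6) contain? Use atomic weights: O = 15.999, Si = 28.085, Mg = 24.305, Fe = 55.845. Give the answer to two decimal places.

22.87 mass %

Molar mass of (Mg_0.29Fe_0.71)_2Si_2O_6: 0.58*24.305 + 1.42*55.845 + 2*28.085 + 6*15.999 = 245.561 g/mol.
Mass of Si per formula unit: 2 × 28.085 = 56.170 g.
Weight fraction Si = 56.170 / 245.561 = 0.2287.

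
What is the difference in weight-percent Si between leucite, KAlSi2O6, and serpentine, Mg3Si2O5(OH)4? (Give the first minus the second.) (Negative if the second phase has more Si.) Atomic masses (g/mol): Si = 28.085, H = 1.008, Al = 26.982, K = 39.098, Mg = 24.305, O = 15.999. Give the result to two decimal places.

First mineral: 56.170 g Si in 218.244 g formula = 25.74 wt% Si.
Second mineral: 56.170 g Si in 277.108 g formula = 20.27 wt% Si.
25.74% − 20.27% gives a difference of 5.47 percentage points.

5.47 percentage points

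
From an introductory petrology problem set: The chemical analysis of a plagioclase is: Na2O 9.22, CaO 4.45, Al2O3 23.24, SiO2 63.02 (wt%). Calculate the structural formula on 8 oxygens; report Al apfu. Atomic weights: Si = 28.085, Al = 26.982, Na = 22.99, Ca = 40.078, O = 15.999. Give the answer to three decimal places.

9.22 wt% Na2O ÷ 61.979 g/mol = 0.14876 mol, giving 0.29752 Na and 0.14876 O.
4.45 wt% CaO ÷ 56.077 g/mol = 0.07936 mol, giving 0.07936 Ca and 0.07936 O.
23.24 wt% Al2O3 ÷ 101.961 g/mol = 0.22793 mol, giving 0.45586 Al and 0.68379 O.
63.02 wt% SiO2 ÷ 60.083 g/mol = 1.04888 mol, giving 1.04888 Si and 2.09776 O.
Oxygen sums to 3.00967; scaling by 8/3.00967 = 2.65810 puts the formula on 8 O.
Al: 0.45586 × 2.65810 = 1.212 atoms per formula unit.

1.212 Al apfu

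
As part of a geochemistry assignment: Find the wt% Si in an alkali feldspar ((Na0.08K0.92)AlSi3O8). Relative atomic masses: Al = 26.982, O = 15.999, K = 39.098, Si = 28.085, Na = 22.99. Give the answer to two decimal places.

Molar mass of (Na0.08K0.92)AlSi3O8: 0.08*22.99 + 0.92*39.098 + 1*26.982 + 3*28.085 + 8*15.999 = 277.038 g/mol.
Mass of Si per formula unit: 3 × 28.085 = 84.255 g.
Weight fraction Si = 84.255 / 277.038 = 0.3041.

30.41 weight percent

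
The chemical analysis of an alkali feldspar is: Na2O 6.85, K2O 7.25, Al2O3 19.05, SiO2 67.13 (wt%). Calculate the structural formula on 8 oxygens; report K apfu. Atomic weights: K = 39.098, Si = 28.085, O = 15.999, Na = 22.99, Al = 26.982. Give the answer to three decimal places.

0.413 K apfu

Na2O: 6.85/61.979 = 0.11052 mol → 0.22104 mol Na, 0.11052 mol O.
K2O: 7.25/94.195 = 0.07697 mol → 0.15394 mol K, 0.07697 mol O.
Al2O3: 19.05/101.961 = 0.18684 mol → 0.37368 mol Al, 0.56052 mol O.
SiO2: 67.13/60.083 = 1.11729 mol → 1.11729 mol Si, 2.23458 mol O.
Total oxygen = 2.98259 mol. Normalization factor = 8/2.98259 = 2.68223.
K per 8 O = 0.15394 × 2.68223 = 0.413.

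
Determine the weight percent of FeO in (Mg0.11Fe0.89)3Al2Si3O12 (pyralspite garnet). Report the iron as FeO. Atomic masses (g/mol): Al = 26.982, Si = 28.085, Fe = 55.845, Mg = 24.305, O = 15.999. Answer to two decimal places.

Molar mass of (Mg0.11Fe0.89)3Al2Si3O12 = 0.33·24.305 + 2.67·55.845 + 2·26.982 + 3·28.085 + 12·15.999 = 487.334 g/mol.
Each formula unit contains 2.67 Fe, equivalent to 2.67/1 = 2.6700 mol FeO.
M(FeO) = 1×55.845 + 1×15.999 = 71.844 g/mol.
Mass of FeO per formula unit = 2.6700 × 71.844 = 191.823 g.
FeO wt% = 191.823 / 487.334 × 100 = 39.36%.

39.36 wt%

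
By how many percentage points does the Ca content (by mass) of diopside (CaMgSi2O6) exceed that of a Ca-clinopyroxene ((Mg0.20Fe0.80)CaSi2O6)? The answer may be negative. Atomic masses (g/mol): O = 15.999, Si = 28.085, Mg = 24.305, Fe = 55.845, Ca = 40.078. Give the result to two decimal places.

1.93 percentage points

M(CaMgSi2O6) = 216.547 g/mol, so wt% Ca = 40.078/216.547 × 100 = 18.51%.
M((Mg0.20Fe0.80)CaSi2O6) = 241.779 g/mol, so wt% Ca = 40.078/241.779 × 100 = 16.58%.
18.51 − 16.58 = 1.93 pp.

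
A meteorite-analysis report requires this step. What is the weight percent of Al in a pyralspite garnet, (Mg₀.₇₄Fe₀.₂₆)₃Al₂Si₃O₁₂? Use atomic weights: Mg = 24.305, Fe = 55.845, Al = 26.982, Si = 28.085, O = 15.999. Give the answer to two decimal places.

M((Mg₀.₇₄Fe₀.₂₆)₃Al₂Si₃O₁₂) = 427.723 g/mol.
Al contributes 2 × 26.982 = 53.964 g per mole.
53.964/427.723 = 0.1262 → 12.62%.

12.62 weight percent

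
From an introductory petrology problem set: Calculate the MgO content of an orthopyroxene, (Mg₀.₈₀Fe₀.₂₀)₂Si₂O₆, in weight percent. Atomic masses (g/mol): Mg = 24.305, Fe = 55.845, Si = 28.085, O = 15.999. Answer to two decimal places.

Molar mass of (Mg₀.₈₀Fe₀.₂₀)₂Si₂O₆ = 1.60·24.305 + 0.40·55.845 + 2·28.085 + 6·15.999 = 213.390 g/mol.
Each formula unit contains 1.60 Mg, equivalent to 1.60/1 = 1.6000 mol MgO.
M(MgO) = 1×24.305 + 1×15.999 = 40.304 g/mol.
Mass of MgO per formula unit = 1.6000 × 40.304 = 64.486 g.
MgO wt% = 64.486 / 213.390 × 100 = 30.22%.

30.22 wt%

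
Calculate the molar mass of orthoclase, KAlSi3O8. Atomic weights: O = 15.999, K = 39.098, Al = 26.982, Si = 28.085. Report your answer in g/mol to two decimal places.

278.33 g/mol

The formula mass is the sum 1*39.098 + 1*26.982 + 3*28.085 + 8*15.999.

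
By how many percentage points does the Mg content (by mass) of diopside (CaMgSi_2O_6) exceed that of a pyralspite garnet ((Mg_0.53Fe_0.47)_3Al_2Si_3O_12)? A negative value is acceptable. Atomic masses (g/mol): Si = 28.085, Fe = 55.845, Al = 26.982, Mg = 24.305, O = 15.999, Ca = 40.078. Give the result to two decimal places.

2.59 percentage points

Mg in CaMgSi_2O_6: molar mass 216.547 g/mol; 1×24.305 = 24.305 g → 11.22 wt%.
Mg in (Mg_0.53Fe_0.47)_3Al_2Si_3O_12: molar mass 447.593 g/mol; 1.59×24.305 = 38.645 g → 8.63 wt%.
Difference = 11.22 − 8.63 = 2.59 percentage points.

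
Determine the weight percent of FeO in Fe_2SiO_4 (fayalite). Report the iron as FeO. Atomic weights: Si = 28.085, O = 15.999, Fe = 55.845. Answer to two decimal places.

Formula mass = 203.771 g/mol.
2 Fe → 2.0000 mol FeO per formula unit; M(FeO) = 71.844, so FeO mass = 143.688 g.
143.688/203.771 × 100 = 70.51 wt%.

70.51 wt%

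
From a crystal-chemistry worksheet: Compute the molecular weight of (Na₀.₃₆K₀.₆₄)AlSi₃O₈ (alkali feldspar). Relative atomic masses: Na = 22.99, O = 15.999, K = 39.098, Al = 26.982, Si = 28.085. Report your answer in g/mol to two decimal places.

272.53 g/mol

The formula mass is the sum 0.36×22.99 + 0.64×39.098 + 1×26.982 + 3×28.085 + 8×15.999.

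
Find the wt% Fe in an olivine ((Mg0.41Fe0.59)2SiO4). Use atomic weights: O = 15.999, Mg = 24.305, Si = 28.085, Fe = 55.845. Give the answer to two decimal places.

37.04 weight percent

Molar mass of (Mg0.41Fe0.59)2SiO4: 0.82*24.305 + 1.18*55.845 + 1*28.085 + 4*15.999 = 177.908 g/mol.
Mass of Fe per formula unit: 1.18 × 55.845 = 65.897 g.
Weight fraction Fe = 65.897 / 177.908 = 0.3704.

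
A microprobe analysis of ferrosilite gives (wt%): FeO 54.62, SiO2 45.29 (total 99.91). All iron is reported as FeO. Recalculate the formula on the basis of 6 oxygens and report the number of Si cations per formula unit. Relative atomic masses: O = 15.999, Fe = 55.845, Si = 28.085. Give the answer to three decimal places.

FeO: 54.62/71.844 = 0.76026 mol → 0.76026 mol Fe, 0.76026 mol O.
SiO2: 45.29/60.083 = 0.75379 mol → 0.75379 mol Si, 1.50758 mol O.
Total oxygen = 2.26784 mol. Normalization factor = 6/2.26784 = 2.64569.
Si per 6 O = 0.75379 × 2.64569 = 1.994.

1.994 Si apfu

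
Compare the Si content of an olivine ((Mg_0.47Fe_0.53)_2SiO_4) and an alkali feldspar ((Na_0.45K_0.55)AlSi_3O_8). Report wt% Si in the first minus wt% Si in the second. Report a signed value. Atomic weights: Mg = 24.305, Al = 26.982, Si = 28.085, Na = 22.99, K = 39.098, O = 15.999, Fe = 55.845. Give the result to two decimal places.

Si in (Mg_0.47Fe_0.53)_2SiO_4: molar mass 174.123 g/mol; 1×28.085 = 28.085 g → 16.13 wt%.
Si in (Na_0.45K_0.55)AlSi_3O_8: molar mass 271.078 g/mol; 3×28.085 = 84.255 g → 31.08 wt%.
Difference = 16.13 − 31.08 = -14.95 percentage points.

-14.95 percentage points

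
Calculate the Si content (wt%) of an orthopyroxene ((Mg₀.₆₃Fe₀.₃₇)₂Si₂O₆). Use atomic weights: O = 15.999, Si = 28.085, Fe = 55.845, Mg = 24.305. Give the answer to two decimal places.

Molar mass of (Mg₀.₆₃Fe₀.₃₇)₂Si₂O₆: 1.26×24.305 + 0.74×55.845 + 2×28.085 + 6×15.999 = 224.114 g/mol.
Mass of Si per formula unit: 2 × 28.085 = 56.170 g.
Weight fraction Si = 56.170 / 224.114 = 0.2506.

25.06 wt%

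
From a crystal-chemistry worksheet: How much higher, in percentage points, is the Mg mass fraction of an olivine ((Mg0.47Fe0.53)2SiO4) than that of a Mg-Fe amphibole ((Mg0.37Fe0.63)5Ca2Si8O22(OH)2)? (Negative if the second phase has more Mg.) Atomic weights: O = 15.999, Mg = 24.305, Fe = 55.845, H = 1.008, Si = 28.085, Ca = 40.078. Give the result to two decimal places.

Mg in (Mg0.47Fe0.53)2SiO4: molar mass 174.123 g/mol; 0.94×24.305 = 22.847 g → 13.12 wt%.
Mg in (Mg0.37Fe0.63)5Ca2Si8O22(OH)2: molar mass 911.704 g/mol; 1.85×24.305 = 44.964 g → 4.93 wt%.
Difference = 13.12 − 4.93 = 8.19 percentage points.

8.19 percentage points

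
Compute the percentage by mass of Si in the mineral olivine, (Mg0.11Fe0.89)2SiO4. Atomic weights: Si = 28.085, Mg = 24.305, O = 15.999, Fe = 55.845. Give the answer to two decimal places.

Formula mass = 0.22*24.305 + 1.78*55.845 + 1*28.085 + 4*15.999 = 196.832 g/mol, of which 28.085 g is Si.
So Si makes up 28.085/196.832 = 0.1427 of the mass, i.e. 14.27%.

14.27 weight percent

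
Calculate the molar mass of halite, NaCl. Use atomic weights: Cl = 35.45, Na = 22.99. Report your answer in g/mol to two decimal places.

58.44 g/mol

Na: 1 × 22.99 = 22.9900
Cl: 1 × 35.45 = 35.4500
Summing the contributions gives the formula mass.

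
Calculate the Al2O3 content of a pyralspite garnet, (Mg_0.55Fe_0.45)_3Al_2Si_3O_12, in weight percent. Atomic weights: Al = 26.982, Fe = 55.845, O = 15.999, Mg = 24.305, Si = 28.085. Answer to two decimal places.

22.88 wt%

Formula mass = 445.701 g/mol.
2 Al → 1.0000 mol Al2O3 per formula unit; M(Al2O3) = 101.961, so Al2O3 mass = 101.961 g.
101.961/445.701 × 100 = 22.88 wt%.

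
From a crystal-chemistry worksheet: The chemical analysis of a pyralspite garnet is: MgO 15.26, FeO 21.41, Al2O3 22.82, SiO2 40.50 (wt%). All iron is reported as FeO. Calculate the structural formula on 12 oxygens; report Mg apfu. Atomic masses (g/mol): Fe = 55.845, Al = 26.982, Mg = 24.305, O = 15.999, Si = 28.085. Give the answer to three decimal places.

1.685 Mg apfu

MgO (M=40.304): mol = 0.37862; Mg = 0.37862, O = 0.37862.
FeO (M=71.844): mol = 0.29801; Fe = 0.29801, O = 0.29801.
Al2O3 (M=101.961): mol = 0.22381; Al = 0.44762, O = 0.67143.
SiO2 (M=60.083): mol = 0.67407; Si = 0.67407, O = 1.34814.
ΣO = 2.69620; factor = 12/ΣO = 4.45071.
Mg apfu = 0.37862 × 4.45071 = 1.685.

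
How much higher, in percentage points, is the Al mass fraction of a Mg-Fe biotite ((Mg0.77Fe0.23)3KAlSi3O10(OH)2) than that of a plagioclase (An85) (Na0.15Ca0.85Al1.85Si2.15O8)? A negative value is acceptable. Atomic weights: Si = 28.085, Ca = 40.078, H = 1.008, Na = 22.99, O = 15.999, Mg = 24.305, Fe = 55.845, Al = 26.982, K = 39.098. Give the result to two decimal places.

-11.95 percentage points

M((Mg0.77Fe0.23)3KAlSi3O10(OH)2) = 439.017 g/mol, so wt% Al = 26.982/439.017 × 100 = 6.15%.
M(Na0.15Ca0.85Al1.85Si2.15O8) = 275.806 g/mol, so wt% Al = 49.917/275.806 × 100 = 18.10%.
6.15 − 18.10 = -11.95 pp.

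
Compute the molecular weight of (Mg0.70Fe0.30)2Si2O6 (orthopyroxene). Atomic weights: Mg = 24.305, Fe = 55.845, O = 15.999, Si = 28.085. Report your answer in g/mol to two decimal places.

The formula mass is the sum 1.40(24.305) + 0.60(55.845) + 2(28.085) + 6(15.999).

219.70 g/mol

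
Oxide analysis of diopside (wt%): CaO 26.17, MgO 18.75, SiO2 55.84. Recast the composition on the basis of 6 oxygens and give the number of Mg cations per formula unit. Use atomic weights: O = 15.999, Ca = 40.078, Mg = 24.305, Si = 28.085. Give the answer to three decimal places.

CaO: 26.17/56.077 = 0.46668 mol → 0.46668 mol Ca, 0.46668 mol O.
MgO: 18.75/40.304 = 0.46521 mol → 0.46521 mol Mg, 0.46521 mol O.
SiO2: 55.84/60.083 = 0.92938 mol → 0.92938 mol Si, 1.85876 mol O.
Total oxygen = 2.79065 mol. Normalization factor = 6/2.79065 = 2.15004.
Mg per 6 O = 0.46521 × 2.15004 = 1.000.

1.000 Mg apfu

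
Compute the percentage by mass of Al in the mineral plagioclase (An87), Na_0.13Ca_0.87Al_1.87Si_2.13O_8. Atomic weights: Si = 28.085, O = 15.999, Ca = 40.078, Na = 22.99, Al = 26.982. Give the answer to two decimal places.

Molar mass of Na_0.13Ca_0.87Al_1.87Si_2.13O_8: 0.13*22.99 + 0.87*40.078 + 1.87*26.982 + 2.13*28.085 + 8*15.999 = 276.126 g/mol.
Mass of Al per formula unit: 1.87 × 26.982 = 50.456 g.
Weight fraction Al = 50.456 / 276.126 = 0.1827.

18.27 weight percent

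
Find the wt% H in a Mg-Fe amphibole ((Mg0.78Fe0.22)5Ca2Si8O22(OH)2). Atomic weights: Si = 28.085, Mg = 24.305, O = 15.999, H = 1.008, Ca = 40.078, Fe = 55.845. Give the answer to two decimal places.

0.24 mass %

Molar mass of (Mg0.78Fe0.22)5Ca2Si8O22(OH)2: 3.90×24.305 + 1.10×55.845 + 2×40.078 + 8×28.085 + 24×15.999 + 2×1.008 = 847.047 g/mol.
Mass of H per formula unit: 2 × 1.008 = 2.016 g.
Weight fraction H = 2.016 / 847.047 = 0.0024.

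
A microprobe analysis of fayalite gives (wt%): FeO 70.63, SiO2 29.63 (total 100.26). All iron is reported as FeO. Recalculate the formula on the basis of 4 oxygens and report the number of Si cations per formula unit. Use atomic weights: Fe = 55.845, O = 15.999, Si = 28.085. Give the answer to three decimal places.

FeO (M=71.844): mol = 0.98310; Fe = 0.98310, O = 0.98310.
SiO2 (M=60.083): mol = 0.49315; Si = 0.49315, O = 0.98630.
ΣO = 1.96940; factor = 4/ΣO = 2.03108.
Si apfu = 0.49315 × 2.03108 = 1.002.

1.002 Si apfu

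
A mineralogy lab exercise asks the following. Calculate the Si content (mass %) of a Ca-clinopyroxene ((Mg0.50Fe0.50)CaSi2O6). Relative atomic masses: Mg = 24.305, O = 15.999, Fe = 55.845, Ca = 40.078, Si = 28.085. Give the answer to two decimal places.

Molar mass of (Mg0.50Fe0.50)CaSi2O6: 0.50*24.305 + 0.50*55.845 + 1*40.078 + 2*28.085 + 6*15.999 = 232.317 g/mol.
Mass of Si per formula unit: 2 × 28.085 = 56.170 g.
Weight fraction Si = 56.170 / 232.317 = 0.2418.

24.18 mass %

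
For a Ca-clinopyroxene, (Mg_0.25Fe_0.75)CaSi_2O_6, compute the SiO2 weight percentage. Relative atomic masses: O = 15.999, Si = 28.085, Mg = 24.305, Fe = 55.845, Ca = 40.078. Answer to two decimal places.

50.03 wt%

Molar mass of (Mg_0.25Fe_0.75)CaSi_2O_6 = 0.25·24.305 + 0.75·55.845 + 1·40.078 + 2·28.085 + 6·15.999 = 240.202 g/mol.
Each formula unit contains 2 Si, equivalent to 2/1 = 2.0000 mol SiO2.
M(SiO2) = 1×28.085 + 2×15.999 = 60.083 g/mol.
Mass of SiO2 per formula unit = 2.0000 × 60.083 = 120.166 g.
SiO2 wt% = 120.166 / 240.202 × 100 = 50.03%.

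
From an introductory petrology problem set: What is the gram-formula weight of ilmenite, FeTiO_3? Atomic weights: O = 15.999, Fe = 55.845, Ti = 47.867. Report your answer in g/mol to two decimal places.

M = 1·55.845 + 1·47.867 + 3·15.999

151.71 g/mol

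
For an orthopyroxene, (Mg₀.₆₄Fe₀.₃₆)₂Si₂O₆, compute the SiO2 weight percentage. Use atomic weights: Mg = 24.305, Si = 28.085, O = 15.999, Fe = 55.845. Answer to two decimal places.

Molar mass of (Mg₀.₆₄Fe₀.₃₆)₂Si₂O₆ = 1.28*24.305 + 0.72*55.845 + 2*28.085 + 6*15.999 = 223.483 g/mol.
Each formula unit contains 2 Si, equivalent to 2/1 = 2.0000 mol SiO2.
M(SiO2) = 1×28.085 + 2×15.999 = 60.083 g/mol.
Mass of SiO2 per formula unit = 2.0000 × 60.083 = 120.166 g.
SiO2 wt% = 120.166 / 223.483 × 100 = 53.77%.

53.77 wt%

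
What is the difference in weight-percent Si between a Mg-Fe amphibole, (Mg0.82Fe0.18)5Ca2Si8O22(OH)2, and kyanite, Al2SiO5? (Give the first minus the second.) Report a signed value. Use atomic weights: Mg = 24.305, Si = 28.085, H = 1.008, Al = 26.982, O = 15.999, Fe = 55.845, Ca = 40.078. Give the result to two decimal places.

M((Mg0.82Fe0.18)5Ca2Si8O22(OH)2) = 840.739 g/mol, so wt% Si = 224.680/840.739 × 100 = 26.72%.
M(Al2SiO5) = 162.044 g/mol, so wt% Si = 28.085/162.044 × 100 = 17.33%.
26.72 − 17.33 = 9.39 pp.

9.39 percentage points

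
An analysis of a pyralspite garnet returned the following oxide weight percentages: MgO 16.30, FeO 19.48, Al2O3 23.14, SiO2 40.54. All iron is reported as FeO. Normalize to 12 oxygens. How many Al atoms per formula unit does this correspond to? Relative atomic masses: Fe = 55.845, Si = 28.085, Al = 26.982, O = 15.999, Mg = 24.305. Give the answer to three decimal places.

2.013 Al apfu

16.30 wt% MgO ÷ 40.304 g/mol = 0.40443 mol, giving 0.40443 Mg and 0.40443 O.
19.48 wt% FeO ÷ 71.844 g/mol = 0.27114 mol, giving 0.27114 Fe and 0.27114 O.
23.14 wt% Al2O3 ÷ 101.961 g/mol = 0.22695 mol, giving 0.45390 Al and 0.68085 O.
40.54 wt% SiO2 ÷ 60.083 g/mol = 0.67473 mol, giving 0.67473 Si and 1.34946 O.
Oxygen sums to 2.70588; scaling by 12/2.70588 = 4.43479 puts the formula on 12 O.
Al: 0.45390 × 4.43479 = 2.013 atoms per formula unit.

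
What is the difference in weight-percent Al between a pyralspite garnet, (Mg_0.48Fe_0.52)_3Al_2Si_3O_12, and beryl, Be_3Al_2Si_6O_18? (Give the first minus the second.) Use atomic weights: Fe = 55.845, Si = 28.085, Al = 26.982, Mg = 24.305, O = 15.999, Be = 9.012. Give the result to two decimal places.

First mineral: 53.964 g Al in 452.324 g formula = 11.93 wt% Al.
Second mineral: 53.964 g Al in 537.492 g formula = 10.04 wt% Al.
11.93% − 10.04% gives a difference of 1.89 percentage points.

1.89 percentage points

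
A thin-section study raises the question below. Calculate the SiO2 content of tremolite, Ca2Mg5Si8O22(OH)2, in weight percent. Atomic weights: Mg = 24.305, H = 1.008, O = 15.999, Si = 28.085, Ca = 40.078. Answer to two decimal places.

59.17 wt%

Molar mass of Ca2Mg5Si8O22(OH)2 = 2·40.078 + 5·24.305 + 8·28.085 + 24·15.999 + 2·1.008 = 812.353 g/mol.
Each formula unit contains 8 Si, equivalent to 8/1 = 8.0000 mol SiO2.
M(SiO2) = 1×28.085 + 2×15.999 = 60.083 g/mol.
Mass of SiO2 per formula unit = 8.0000 × 60.083 = 480.664 g.
SiO2 wt% = 480.664 / 812.353 × 100 = 59.17%.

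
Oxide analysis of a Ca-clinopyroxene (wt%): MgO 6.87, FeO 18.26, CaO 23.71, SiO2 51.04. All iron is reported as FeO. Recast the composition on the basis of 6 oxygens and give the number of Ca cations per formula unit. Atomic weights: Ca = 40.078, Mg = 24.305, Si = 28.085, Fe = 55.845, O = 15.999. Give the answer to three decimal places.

MgO: 6.87/40.304 = 0.17045 mol → 0.17045 mol Mg, 0.17045 mol O.
FeO: 18.26/71.844 = 0.25416 mol → 0.25416 mol Fe, 0.25416 mol O.
CaO: 23.71/56.077 = 0.42281 mol → 0.42281 mol Ca, 0.42281 mol O.
SiO2: 51.04/60.083 = 0.84949 mol → 0.84949 mol Si, 1.69898 mol O.
Total oxygen = 2.54640 mol. Normalization factor = 6/2.54640 = 2.35627.
Ca per 6 O = 0.42281 × 2.35627 = 0.996.

0.996 Ca apfu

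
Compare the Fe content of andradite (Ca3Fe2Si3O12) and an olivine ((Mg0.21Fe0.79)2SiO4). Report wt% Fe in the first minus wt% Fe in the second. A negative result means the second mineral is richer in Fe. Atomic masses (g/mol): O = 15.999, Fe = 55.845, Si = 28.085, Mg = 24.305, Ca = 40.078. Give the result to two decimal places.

-24.33 percentage points

Fe in Ca3Fe2Si3O12: molar mass 508.167 g/mol; 2×55.845 = 111.690 g → 21.98 wt%.
Fe in (Mg0.21Fe0.79)2SiO4: molar mass 190.524 g/mol; 1.58×55.845 = 88.235 g → 46.31 wt%.
Difference = 21.98 − 46.31 = -24.33 percentage points.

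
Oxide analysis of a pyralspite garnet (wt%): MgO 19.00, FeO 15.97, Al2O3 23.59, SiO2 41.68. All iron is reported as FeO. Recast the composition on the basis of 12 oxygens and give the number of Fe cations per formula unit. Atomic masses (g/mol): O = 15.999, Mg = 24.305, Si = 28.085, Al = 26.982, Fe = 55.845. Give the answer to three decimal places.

0.961 Fe apfu

MgO: 19.00/40.304 = 0.47142 mol → 0.47142 mol Mg, 0.47142 mol O.
FeO: 15.97/71.844 = 0.22229 mol → 0.22229 mol Fe, 0.22229 mol O.
Al2O3: 23.59/101.961 = 0.23136 mol → 0.46272 mol Al, 0.69408 mol O.
SiO2: 41.68/60.083 = 0.69371 mol → 0.69371 mol Si, 1.38742 mol O.
Total oxygen = 2.77521 mol. Normalization factor = 12/2.77521 = 4.32400.
Fe per 12 O = 0.22229 × 4.32400 = 0.961.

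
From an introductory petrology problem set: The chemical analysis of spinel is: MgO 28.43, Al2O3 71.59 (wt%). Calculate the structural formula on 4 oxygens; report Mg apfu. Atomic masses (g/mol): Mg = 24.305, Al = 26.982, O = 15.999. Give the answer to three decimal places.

28.43 wt% MgO ÷ 40.304 g/mol = 0.70539 mol, giving 0.70539 Mg and 0.70539 O.
71.59 wt% Al2O3 ÷ 101.961 g/mol = 0.70213 mol, giving 1.40426 Al and 2.10639 O.
Oxygen sums to 2.81178; scaling by 4/2.81178 = 1.42259 puts the formula on 4 O.
Mg: 0.70539 × 1.42259 = 1.003 atoms per formula unit.

1.003 Mg apfu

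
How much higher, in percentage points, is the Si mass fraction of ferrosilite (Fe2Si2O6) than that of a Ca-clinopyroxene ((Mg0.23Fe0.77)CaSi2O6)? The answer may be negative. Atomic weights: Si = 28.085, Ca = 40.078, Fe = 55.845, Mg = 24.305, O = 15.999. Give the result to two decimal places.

-2.03 percentage points

M(Fe2Si2O6) = 263.854 g/mol, so wt% Si = 56.170/263.854 × 100 = 21.29%.
M((Mg0.23Fe0.77)CaSi2O6) = 240.833 g/mol, so wt% Si = 56.170/240.833 × 100 = 23.32%.
21.29 − 23.32 = -2.03 pp.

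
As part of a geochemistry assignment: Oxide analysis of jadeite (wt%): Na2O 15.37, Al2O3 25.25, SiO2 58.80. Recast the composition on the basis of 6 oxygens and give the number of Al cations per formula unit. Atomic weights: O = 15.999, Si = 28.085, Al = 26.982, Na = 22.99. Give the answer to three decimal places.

1.008 Al apfu

Na2O: 15.37/61.979 = 0.24799 mol → 0.49598 mol Na, 0.24799 mol O.
Al2O3: 25.25/101.961 = 0.24764 mol → 0.49528 mol Al, 0.74292 mol O.
SiO2: 58.80/60.083 = 0.97865 mol → 0.97865 mol Si, 1.95730 mol O.
Total oxygen = 2.94821 mol. Normalization factor = 6/2.94821 = 2.03513.
Al per 6 O = 0.49528 × 2.03513 = 1.008.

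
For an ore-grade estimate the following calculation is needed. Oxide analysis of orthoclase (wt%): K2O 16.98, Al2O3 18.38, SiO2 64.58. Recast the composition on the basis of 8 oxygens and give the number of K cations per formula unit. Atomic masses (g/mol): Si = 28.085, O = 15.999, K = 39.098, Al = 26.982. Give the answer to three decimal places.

16.98 wt% K2O ÷ 94.195 g/mol = 0.18026 mol, giving 0.36052 K and 0.18026 O.
18.38 wt% Al2O3 ÷ 101.961 g/mol = 0.18027 mol, giving 0.36054 Al and 0.54081 O.
64.58 wt% SiO2 ÷ 60.083 g/mol = 1.07485 mol, giving 1.07485 Si and 2.14970 O.
Oxygen sums to 2.87077; scaling by 8/2.87077 = 2.78671 puts the formula on 8 O.
K: 0.36052 × 2.78671 = 1.005 atoms per formula unit.

1.005 K apfu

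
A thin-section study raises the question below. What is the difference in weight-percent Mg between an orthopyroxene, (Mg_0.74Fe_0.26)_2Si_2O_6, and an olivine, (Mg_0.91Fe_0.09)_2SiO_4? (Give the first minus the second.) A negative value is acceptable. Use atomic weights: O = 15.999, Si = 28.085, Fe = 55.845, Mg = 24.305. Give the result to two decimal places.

Mg in (Mg_0.74Fe_0.26)_2Si_2O_6: molar mass 217.175 g/mol; 1.48×24.305 = 35.971 g → 16.56 wt%.
Mg in (Mg_0.91Fe_0.09)_2SiO_4: molar mass 146.368 g/mol; 1.82×24.305 = 44.235 g → 30.22 wt%.
Difference = 16.56 − 30.22 = -13.66 percentage points.

-13.66 percentage points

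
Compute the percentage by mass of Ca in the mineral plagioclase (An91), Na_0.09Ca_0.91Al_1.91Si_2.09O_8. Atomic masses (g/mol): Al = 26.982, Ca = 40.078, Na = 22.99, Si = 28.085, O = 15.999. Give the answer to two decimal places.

Molar mass of Na_0.09Ca_0.91Al_1.91Si_2.09O_8: 0.09·22.99 + 0.91·40.078 + 1.91·26.982 + 2.09·28.085 + 8·15.999 = 276.765 g/mol.
Mass of Ca per formula unit: 0.91 × 40.078 = 36.471 g.
Weight fraction Ca = 36.471 / 276.765 = 0.1318.

13.18 wt%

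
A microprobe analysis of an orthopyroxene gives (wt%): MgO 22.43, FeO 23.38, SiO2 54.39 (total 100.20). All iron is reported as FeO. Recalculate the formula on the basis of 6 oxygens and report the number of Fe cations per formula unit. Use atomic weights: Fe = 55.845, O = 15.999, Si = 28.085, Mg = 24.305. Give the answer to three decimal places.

0.725 Fe apfu

MgO: 22.43/40.304 = 0.55652 mol → 0.55652 mol Mg, 0.55652 mol O.
FeO: 23.38/71.844 = 0.32543 mol → 0.32543 mol Fe, 0.32543 mol O.
SiO2: 54.39/60.083 = 0.90525 mol → 0.90525 mol Si, 1.81050 mol O.
Total oxygen = 2.69245 mol. Normalization factor = 6/2.69245 = 2.22845.
Fe per 6 O = 0.32543 × 2.22845 = 0.725.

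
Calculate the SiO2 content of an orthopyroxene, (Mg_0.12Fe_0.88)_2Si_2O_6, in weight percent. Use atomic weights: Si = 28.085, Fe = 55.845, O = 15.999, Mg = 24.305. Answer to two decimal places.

46.89 wt%

Formula mass = 256.284 g/mol.
2 Si → 2.0000 mol SiO2 per formula unit; M(SiO2) = 60.083, so SiO2 mass = 120.166 g.
120.166/256.284 × 100 = 46.89 wt%.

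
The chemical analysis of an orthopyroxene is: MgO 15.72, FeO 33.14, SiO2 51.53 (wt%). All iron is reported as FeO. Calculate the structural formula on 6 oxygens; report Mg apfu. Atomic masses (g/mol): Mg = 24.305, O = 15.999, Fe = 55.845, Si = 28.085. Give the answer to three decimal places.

0.912 Mg apfu

MgO: 15.72/40.304 = 0.39004 mol → 0.39004 mol Mg, 0.39004 mol O.
FeO: 33.14/71.844 = 0.46128 mol → 0.46128 mol Fe, 0.46128 mol O.
SiO2: 51.53/60.083 = 0.85765 mol → 0.85765 mol Si, 1.71530 mol O.
Total oxygen = 2.56662 mol. Normalization factor = 6/2.56662 = 2.33770.
Mg per 6 O = 0.39004 × 2.33770 = 0.912.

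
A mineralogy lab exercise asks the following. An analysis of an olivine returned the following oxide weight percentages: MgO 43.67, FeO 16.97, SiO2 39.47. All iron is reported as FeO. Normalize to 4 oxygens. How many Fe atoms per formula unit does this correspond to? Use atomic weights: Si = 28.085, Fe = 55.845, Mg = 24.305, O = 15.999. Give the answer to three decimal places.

43.67 wt% MgO ÷ 40.304 g/mol = 1.08352 mol, giving 1.08352 Mg and 1.08352 O.
16.97 wt% FeO ÷ 71.844 g/mol = 0.23621 mol, giving 0.23621 Fe and 0.23621 O.
39.47 wt% SiO2 ÷ 60.083 g/mol = 0.65692 mol, giving 0.65692 Si and 1.31384 O.
Oxygen sums to 2.63357; scaling by 4/2.63357 = 1.51885 puts the formula on 4 O.
Fe: 0.23621 × 1.51885 = 0.359 atoms per formula unit.

0.359 Fe apfu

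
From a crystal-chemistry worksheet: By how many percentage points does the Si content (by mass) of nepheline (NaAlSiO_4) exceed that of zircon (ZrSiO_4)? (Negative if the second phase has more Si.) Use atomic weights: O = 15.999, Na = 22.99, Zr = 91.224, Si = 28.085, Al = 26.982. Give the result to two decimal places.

Si in NaAlSiO_4: molar mass 142.053 g/mol; 1×28.085 = 28.085 g → 19.77 wt%.
Si in ZrSiO_4: molar mass 183.305 g/mol; 1×28.085 = 28.085 g → 15.32 wt%.
Difference = 19.77 − 15.32 = 4.45 percentage points.

4.45 percentage points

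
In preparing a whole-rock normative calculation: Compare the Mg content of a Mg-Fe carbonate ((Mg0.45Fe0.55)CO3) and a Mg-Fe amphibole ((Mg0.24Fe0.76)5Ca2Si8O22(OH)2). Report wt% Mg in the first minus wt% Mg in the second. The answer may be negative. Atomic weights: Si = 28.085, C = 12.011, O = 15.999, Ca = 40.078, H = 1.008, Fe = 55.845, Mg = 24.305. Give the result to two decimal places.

Mg in (Mg0.45Fe0.55)CO3: molar mass 101.660 g/mol; 0.45×24.305 = 10.937 g → 10.76 wt%.
Mg in (Mg0.24Fe0.76)5Ca2Si8O22(OH)2: molar mass 932.205 g/mol; 1.20×24.305 = 29.166 g → 3.13 wt%.
Difference = 10.76 − 3.13 = 7.63 percentage points.

7.63 percentage points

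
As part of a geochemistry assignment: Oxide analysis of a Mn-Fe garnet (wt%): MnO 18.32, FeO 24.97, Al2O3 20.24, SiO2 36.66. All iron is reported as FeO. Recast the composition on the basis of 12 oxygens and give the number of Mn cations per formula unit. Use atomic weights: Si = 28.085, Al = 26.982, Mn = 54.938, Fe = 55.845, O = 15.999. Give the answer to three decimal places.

1.280 Mn apfu

18.32 wt% MnO ÷ 70.937 g/mol = 0.25826 mol, giving 0.25826 Mn and 0.25826 O.
24.97 wt% FeO ÷ 71.844 g/mol = 0.34756 mol, giving 0.34756 Fe and 0.34756 O.
20.24 wt% Al2O3 ÷ 101.961 g/mol = 0.19851 mol, giving 0.39702 Al and 0.59553 O.
36.66 wt% SiO2 ÷ 60.083 g/mol = 0.61016 mol, giving 0.61016 Si and 1.22032 O.
Oxygen sums to 2.42167; scaling by 12/2.42167 = 4.95526 puts the formula on 12 O.
Mn: 0.25826 × 4.95526 = 1.280 atoms per formula unit.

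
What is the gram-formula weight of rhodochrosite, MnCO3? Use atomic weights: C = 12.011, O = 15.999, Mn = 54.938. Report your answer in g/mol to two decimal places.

Mn: 1 × 54.938 = 54.9380
C: 1 × 12.011 = 12.0110
O: 3 × 15.999 = 47.9970
Summing the contributions gives the formula mass.

114.95 g/mol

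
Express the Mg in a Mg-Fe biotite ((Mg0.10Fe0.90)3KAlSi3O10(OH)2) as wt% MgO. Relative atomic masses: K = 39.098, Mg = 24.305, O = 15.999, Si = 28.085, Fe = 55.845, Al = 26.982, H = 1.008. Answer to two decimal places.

2.41 wt%

Formula mass = 502.412 g/mol.
0.30 Mg → 0.3000 mol MgO per formula unit; M(MgO) = 40.304, so MgO mass = 12.091 g.
12.091/502.412 × 100 = 2.41 wt%.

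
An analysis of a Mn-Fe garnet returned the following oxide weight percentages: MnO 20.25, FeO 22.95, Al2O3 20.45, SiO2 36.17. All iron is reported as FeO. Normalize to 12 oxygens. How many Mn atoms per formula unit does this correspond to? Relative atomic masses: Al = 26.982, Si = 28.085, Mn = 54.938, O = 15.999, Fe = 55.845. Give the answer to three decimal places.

20.25 wt% MnO ÷ 70.937 g/mol = 0.28546 mol, giving 0.28546 Mn and 0.28546 O.
22.95 wt% FeO ÷ 71.844 g/mol = 0.31944 mol, giving 0.31944 Fe and 0.31944 O.
20.45 wt% Al2O3 ÷ 101.961 g/mol = 0.20057 mol, giving 0.40114 Al and 0.60171 O.
36.17 wt% SiO2 ÷ 60.083 g/mol = 0.60200 mol, giving 0.60200 Si and 1.20400 O.
Oxygen sums to 2.41061; scaling by 12/2.41061 = 4.97799 puts the formula on 12 O.
Mn: 0.28546 × 4.97799 = 1.421 atoms per formula unit.

1.421 Mn apfu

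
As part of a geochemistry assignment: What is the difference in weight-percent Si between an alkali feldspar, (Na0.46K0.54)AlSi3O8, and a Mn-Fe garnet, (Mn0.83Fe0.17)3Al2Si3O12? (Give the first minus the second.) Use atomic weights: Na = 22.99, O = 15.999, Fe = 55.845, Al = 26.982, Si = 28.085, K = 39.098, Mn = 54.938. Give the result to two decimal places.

14.10 percentage points

M((Na0.46K0.54)AlSi3O8) = 270.917 g/mol, so wt% Si = 84.255/270.917 × 100 = 31.10%.
M((Mn0.83Fe0.17)3Al2Si3O12) = 495.484 g/mol, so wt% Si = 84.255/495.484 × 100 = 17.00%.
31.10 − 17.00 = 14.10 pp.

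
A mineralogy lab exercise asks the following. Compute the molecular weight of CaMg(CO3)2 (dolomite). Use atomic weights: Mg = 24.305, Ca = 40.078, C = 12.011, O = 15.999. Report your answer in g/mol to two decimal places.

The formula mass is the sum 1(40.078) + 1(24.305) + 2(12.011) + 6(15.999).

184.40 g/mol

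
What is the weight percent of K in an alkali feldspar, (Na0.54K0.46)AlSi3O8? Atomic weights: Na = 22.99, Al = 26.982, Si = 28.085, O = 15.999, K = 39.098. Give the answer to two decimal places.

M((Na0.54K0.46)AlSi3O8) = 269.629 g/mol.
K contributes 0.46 × 39.098 = 17.985 g per mole.
17.985/269.629 = 0.0667 → 6.67%.

6.67 weight percent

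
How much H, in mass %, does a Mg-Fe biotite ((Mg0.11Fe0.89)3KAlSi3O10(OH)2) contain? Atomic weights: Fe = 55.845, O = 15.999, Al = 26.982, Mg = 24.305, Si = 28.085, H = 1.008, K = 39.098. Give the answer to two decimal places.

M((Mg0.11Fe0.89)3KAlSi3O10(OH)2) = 501.466 g/mol.
H contributes 2 × 1.008 = 2.016 g per mole.
2.016/501.466 = 0.0040 → 0.40%.

0.40 mass %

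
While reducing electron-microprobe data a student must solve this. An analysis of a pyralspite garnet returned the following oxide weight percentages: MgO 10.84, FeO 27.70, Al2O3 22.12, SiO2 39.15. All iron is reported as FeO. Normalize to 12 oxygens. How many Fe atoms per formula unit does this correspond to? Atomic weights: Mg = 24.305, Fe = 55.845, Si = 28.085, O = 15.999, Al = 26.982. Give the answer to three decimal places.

1.774 Fe apfu

10.84 wt% MgO ÷ 40.304 g/mol = 0.26896 mol, giving 0.26896 Mg and 0.26896 O.
27.70 wt% FeO ÷ 71.844 g/mol = 0.38556 mol, giving 0.38556 Fe and 0.38556 O.
22.12 wt% Al2O3 ÷ 101.961 g/mol = 0.21695 mol, giving 0.43390 Al and 0.65085 O.
39.15 wt% SiO2 ÷ 60.083 g/mol = 0.65160 mol, giving 0.65160 Si and 1.30320 O.
Oxygen sums to 2.60857; scaling by 12/2.60857 = 4.60022 puts the formula on 12 O.
Fe: 0.38556 × 4.60022 = 1.774 atoms per formula unit.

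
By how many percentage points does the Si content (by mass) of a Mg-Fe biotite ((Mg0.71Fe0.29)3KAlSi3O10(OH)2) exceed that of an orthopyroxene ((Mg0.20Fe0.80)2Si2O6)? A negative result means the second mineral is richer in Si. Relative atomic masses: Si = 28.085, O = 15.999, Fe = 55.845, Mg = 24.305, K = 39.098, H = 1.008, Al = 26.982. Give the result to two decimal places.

-3.41 percentage points

First mineral: 84.255 g Si in 444.694 g formula = 18.95 wt% Si.
Second mineral: 56.170 g Si in 251.238 g formula = 22.36 wt% Si.
18.95% − 22.36% gives a difference of -3.41 percentage points.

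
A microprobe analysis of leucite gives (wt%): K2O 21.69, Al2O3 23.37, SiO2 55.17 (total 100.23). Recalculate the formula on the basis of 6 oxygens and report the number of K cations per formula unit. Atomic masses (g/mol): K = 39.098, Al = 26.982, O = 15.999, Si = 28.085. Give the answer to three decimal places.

1.003 K apfu

21.69 wt% K2O ÷ 94.195 g/mol = 0.23027 mol, giving 0.46054 K and 0.23027 O.
23.37 wt% Al2O3 ÷ 101.961 g/mol = 0.22921 mol, giving 0.45842 Al and 0.68763 O.
55.17 wt% SiO2 ÷ 60.083 g/mol = 0.91823 mol, giving 0.91823 Si and 1.83646 O.
Oxygen sums to 2.75436; scaling by 6/2.75436 = 2.17836 puts the formula on 6 O.
K: 0.46054 × 2.17836 = 1.003 atoms per formula unit.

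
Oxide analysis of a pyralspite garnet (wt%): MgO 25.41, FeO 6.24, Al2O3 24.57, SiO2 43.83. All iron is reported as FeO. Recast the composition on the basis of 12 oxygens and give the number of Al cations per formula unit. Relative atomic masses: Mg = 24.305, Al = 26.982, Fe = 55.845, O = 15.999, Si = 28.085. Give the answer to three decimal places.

25.41 wt% MgO ÷ 40.304 g/mol = 0.63046 mol, giving 0.63046 Mg and 0.63046 O.
6.24 wt% FeO ÷ 71.844 g/mol = 0.08685 mol, giving 0.08685 Fe and 0.08685 O.
24.57 wt% Al2O3 ÷ 101.961 g/mol = 0.24097 mol, giving 0.48194 Al and 0.72291 O.
43.83 wt% SiO2 ÷ 60.083 g/mol = 0.72949 mol, giving 0.72949 Si and 1.45898 O.
Oxygen sums to 2.89920; scaling by 12/2.89920 = 4.13907 puts the formula on 12 O.
Al: 0.48194 × 4.13907 = 1.995 atoms per formula unit.

1.995 Al apfu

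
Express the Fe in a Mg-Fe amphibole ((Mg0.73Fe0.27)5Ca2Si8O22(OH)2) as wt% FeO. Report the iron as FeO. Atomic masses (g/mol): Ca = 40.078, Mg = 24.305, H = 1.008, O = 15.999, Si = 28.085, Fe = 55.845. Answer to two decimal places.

11.34 wt%

M((Mg0.73Fe0.27)5Ca2Si8O22(OH)2) = 854.932 g/mol; M(FeO) = 71.844 g/mol.
Moles FeO per formula unit = 1.35 Fe ÷ 1 = 1.3500.
FeO fraction = (1.3500 × 71.844) / 854.932 = 96.989/854.932 = 0.1134.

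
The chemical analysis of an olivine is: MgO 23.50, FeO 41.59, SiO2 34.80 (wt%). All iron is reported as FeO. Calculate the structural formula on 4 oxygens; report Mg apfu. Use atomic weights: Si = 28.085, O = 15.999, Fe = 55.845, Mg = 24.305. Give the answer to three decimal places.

23.50 wt% MgO ÷ 40.304 g/mol = 0.58307 mol, giving 0.58307 Mg and 0.58307 O.
41.59 wt% FeO ÷ 71.844 g/mol = 0.57889 mol, giving 0.57889 Fe and 0.57889 O.
34.80 wt% SiO2 ÷ 60.083 g/mol = 0.57920 mol, giving 0.57920 Si and 1.15840 O.
Oxygen sums to 2.32036; scaling by 4/2.32036 = 1.72387 puts the formula on 4 O.
Mg: 0.58307 × 1.72387 = 1.005 atoms per formula unit.

1.005 Mg apfu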